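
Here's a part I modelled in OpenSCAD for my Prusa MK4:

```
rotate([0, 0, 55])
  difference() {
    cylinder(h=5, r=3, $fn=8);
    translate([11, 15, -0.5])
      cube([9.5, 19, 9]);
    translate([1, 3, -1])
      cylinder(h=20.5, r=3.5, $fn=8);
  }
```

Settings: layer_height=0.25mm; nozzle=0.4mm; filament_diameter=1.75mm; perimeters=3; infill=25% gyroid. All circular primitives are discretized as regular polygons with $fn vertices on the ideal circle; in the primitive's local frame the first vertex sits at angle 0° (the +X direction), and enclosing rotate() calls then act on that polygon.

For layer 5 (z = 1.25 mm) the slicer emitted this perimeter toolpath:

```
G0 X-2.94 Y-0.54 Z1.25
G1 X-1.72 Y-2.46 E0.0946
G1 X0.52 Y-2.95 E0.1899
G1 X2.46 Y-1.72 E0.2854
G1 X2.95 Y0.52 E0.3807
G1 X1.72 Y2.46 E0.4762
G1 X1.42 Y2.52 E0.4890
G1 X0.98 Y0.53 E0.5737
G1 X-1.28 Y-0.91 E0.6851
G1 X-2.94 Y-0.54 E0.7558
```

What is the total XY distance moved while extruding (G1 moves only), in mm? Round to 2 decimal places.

Sum the Euclidean lengths of each G1 segment: total = 18.18 mm.

18.18 mm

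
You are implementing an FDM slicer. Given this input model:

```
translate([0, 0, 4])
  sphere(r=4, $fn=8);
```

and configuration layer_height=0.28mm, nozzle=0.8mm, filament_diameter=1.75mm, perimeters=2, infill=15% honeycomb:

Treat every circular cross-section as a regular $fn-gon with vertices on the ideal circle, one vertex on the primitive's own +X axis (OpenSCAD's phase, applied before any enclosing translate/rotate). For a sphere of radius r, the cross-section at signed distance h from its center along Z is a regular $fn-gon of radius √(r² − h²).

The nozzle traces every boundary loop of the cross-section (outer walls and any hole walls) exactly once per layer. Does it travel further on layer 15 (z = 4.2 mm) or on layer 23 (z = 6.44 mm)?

Layer 15 (z = 4.2): the sphere: section is a regular 8-gon, circumradius = √(r²−h²) = √(4²−0.2²) = 3.995 (perimeter = 2·8·3.995·sin(180°/8) = 24.46 mm). So its perimeter = 24.46 mm. Layer 23 (z = 6.44): the r=4 sphere slices to a regular 8-gon of circumradius 3.170 (√(r²−h²) with h=2.44 from center) (perimeter = 2·8·3.170·sin(180°/8) = 19.41 mm). So its perimeter = 19.41 mm. Layer 15 is larger (24.46 vs 19.41 mm).

layer 15 (z = 4.2 mm)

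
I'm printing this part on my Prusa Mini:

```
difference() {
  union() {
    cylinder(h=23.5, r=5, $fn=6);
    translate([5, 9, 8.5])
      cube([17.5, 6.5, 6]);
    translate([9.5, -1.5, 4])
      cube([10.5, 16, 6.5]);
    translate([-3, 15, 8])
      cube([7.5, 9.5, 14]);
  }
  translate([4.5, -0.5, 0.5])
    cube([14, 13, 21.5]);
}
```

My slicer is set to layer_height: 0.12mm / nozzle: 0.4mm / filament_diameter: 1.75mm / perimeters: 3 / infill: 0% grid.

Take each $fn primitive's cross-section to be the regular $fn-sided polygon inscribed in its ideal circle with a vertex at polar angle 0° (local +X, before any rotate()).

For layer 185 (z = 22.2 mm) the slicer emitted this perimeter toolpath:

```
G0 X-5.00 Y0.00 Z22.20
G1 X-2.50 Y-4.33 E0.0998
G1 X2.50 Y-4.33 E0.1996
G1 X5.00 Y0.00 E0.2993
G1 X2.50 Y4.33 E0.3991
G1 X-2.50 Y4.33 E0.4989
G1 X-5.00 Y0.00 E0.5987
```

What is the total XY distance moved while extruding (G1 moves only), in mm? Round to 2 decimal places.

30.00 mm

Sum the Euclidean lengths of each G1 segment: total = 30.00 mm.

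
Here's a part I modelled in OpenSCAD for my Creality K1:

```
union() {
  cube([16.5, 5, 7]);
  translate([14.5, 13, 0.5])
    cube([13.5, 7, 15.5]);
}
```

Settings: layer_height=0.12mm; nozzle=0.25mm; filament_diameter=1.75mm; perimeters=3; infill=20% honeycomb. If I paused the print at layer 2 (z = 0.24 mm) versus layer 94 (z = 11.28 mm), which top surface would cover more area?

layer 94 (z = 11.28 mm)

Layer 2 (z = 0.24): the cube is present — its section is the full 16.5×5 rectangle (area 82.50 mm²); the cube at (14.5, 13) does not reach this height (z outside [0.5, 16]); Merging all regions: only the 16.5×5 cube is present, so the union is just that shape — area = 82.50 mm². So its area = 82.50 mm². Layer 94 (z = 11.28): the cube is not intersected at this z (z outside [0, 7]); the 13.5×7 cube at (14.5, 13) contributes its full rectangle (area 94.50 mm²); Taking the union: only the 13.5×7 cube at (14.5, 13) is present, so the union is just that shape — area = 94.50 mm². So its area = 94.50 mm². Layer 94 is larger (94.50 vs 82.50 mm²).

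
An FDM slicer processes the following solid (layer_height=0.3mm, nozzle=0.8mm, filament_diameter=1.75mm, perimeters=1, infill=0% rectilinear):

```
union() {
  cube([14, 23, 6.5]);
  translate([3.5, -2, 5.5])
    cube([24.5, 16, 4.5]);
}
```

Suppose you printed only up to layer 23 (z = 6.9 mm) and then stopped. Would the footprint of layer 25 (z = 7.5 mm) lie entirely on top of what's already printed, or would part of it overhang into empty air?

entirely on top

Compare the two slices. At z = 6.9: the cube does not reach this height (z outside [0, 6.5]); the 24.5×16 cube at (3.5, -2) contributes its full rectangle (area 392.00 mm²); Combining (union): only the 24.5×16 cube at (3.5, -2) is present, so the union is just that shape — area = 392.00 mm². At z = 7.5: the cube is not intersected at this z (z outside [0, 6.5]); the 24.5×16 cube at (3.5, -2) contributes its full rectangle (area 392.00 mm²); Combining (union): only the 24.5×16 cube at (3.5, -2) is present, so the union is just that shape — area = 392.00 mm². Checking containment: the cross-section at z = 7.5 is a subset of the cross-section at z = 6.9.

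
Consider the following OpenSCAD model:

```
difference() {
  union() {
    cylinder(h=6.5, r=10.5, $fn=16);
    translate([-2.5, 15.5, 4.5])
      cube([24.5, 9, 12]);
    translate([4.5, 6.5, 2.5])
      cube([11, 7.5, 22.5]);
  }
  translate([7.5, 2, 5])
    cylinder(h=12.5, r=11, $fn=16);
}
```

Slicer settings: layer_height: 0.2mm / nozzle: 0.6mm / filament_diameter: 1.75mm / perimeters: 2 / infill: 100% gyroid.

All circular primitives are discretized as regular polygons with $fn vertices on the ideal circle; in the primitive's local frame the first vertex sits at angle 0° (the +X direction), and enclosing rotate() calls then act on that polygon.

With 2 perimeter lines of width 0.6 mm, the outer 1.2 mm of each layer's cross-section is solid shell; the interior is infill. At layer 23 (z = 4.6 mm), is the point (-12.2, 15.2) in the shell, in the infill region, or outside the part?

At z = 4.6 mm: the r=10.5 cylinder contributes a regular 16-gon of circumradius 10.5; the cube at (-2.5, 15.5) (footprint 24.5×9) is included at this height; the cube at (4.5, 6.5) is present — its section is the full 11×7.5 rectangle; Taking the union: the regions partially overlap (shared area 5.85 mm²), so overlapping operands fuse into one piece — 2 connected regions; the cylinder at (7.5, 2) is absent (z outside [5, 17.5]); Subtracting the remaining from the first: none of the subtracted shapes is present at this height, so that combined region is unchanged — 2 connected regions. Overall, the cross-section has 2 separate islands. The nearest boundary edge runs (-7.42, 7.42)→(-4.02, 9.70); distance from the point to it = 9.12 mm. The point is not inside any of the regions above, so it lies outside the cross-section (9.12 mm from the nearest boundary).

outside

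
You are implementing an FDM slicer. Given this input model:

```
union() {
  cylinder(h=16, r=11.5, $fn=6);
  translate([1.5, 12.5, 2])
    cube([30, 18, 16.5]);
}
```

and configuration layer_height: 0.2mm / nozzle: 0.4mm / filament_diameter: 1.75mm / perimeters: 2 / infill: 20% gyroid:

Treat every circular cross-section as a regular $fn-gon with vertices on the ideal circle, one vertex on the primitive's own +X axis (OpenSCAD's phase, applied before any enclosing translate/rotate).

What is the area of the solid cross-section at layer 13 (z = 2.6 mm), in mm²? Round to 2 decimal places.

883.60 mm²

At z = 2.6 mm: the r=11.5 cylinder contributes a regular 6-gon of circumradius 11.5 (area = (6/2)·11.500²·sin(360°/6) = 343.60 mm²); the cube at (1.5, 12.5) (footprint 30×18) is included at this height (area 540.00 mm²); Combining (union): the 2 present regions are separate (no shared area or edge), so areas and boundary lengths simply add and each stays a separate island — area = 883.60 mm². Overall, the cross-section has 2 separate islands. Net area = 883.60 mm².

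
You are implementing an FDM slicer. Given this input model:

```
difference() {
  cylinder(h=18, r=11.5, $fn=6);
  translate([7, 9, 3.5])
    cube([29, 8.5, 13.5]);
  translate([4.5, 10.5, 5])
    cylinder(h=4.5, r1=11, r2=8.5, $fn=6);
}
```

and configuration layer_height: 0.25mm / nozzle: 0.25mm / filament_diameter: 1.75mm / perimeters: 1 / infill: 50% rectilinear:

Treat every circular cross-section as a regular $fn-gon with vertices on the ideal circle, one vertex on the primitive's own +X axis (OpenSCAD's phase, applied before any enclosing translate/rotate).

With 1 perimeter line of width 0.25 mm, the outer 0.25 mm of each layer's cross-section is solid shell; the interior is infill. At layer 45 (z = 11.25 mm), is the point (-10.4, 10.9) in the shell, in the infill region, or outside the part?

outside

At z = 11.25 mm: the cylinder: section is a regular 6-gon, circumradius r=11.5; the cube at (7, 9) is present — its section is the full 29×8.5 rectangle; the cone at (4.5, 10.5) is not intersected at this z (z outside [5, 9.5]); Taking the first minus the rest: starting from the r=11.5 cylinder, the 29×8.5 cube at (7, 9) misses the remaining region (no effect) — 1 connected region. Overall, the cross-section is a single solid region. The nearest boundary edge runs (-11.50, 0.00)→(-5.75, 9.96); distance from the point to it = 4.50 mm. The point is not inside any of the regions above, so it lies outside the cross-section (4.50 mm from the nearest boundary).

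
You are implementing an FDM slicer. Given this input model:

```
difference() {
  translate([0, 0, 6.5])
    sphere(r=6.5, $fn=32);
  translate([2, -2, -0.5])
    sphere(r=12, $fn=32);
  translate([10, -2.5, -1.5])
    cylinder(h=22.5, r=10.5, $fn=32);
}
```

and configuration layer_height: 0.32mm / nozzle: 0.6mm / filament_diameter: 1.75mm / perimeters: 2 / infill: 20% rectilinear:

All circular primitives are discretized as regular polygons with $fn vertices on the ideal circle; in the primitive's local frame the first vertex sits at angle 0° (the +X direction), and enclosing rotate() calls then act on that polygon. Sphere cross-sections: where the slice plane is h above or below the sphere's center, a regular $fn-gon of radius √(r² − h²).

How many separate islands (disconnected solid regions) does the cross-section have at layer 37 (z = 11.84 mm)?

1

At z = 11.84 mm: the sphere: section is a regular 32-gon, circumradius = √(r²−h²) = √(6.5²−5.34²) = 3.706; the sphere at (2, -2) does not reach this height (|z−center|=12.340 > r=12); the cylinder at (10, -2.5): section is a regular 32-gon, circumradius r=10.5; Subtracting the remaining from the first: starting from the r=6.5 sphere, the r=10.5 cylinder at (10, -2.5) partially overlaps it — only the 20.98 mm² overlap (of its 344.14 mm²) is removed, clipping the outline — 1 connected region. Overall, the cross-section is a single solid region. Island count = 1.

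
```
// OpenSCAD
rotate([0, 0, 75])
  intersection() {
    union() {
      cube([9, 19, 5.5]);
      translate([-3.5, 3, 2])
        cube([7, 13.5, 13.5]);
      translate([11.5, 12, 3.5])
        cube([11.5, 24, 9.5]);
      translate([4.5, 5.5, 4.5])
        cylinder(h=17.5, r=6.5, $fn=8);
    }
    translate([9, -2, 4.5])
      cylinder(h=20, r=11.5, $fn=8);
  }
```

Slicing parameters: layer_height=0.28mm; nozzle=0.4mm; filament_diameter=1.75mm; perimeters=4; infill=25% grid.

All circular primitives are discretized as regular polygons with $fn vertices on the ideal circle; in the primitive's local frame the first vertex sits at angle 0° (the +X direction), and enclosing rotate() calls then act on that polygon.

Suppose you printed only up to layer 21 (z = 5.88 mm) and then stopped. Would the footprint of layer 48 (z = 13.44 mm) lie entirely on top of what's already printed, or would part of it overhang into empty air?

entirely on top

Compare the two slices. At z = 5.88: the cube does not reach this height (z outside [0, 5.5]); the 7×13.5 cube at (-3.5, 3) contributes its full rectangle (area 94.50 mm²); the cube at (11.5, 12) is present — its section is the full 11.5×24 rectangle (area 276.00 mm²); the cylinder at (4.5, 5.5): section is a regular 8-gon, circumradius r=6.5 (area = (8/2)·6.500²·sin(360°/8) = 119.50 mm²); Combining (union): the regions partially overlap — summed areas 490.00 mm² minus the doubly-counted overlap 36.04 mm² gives 453.96 mm² — area = 453.96 mm²; the r=11.5 cylinder at (9, -2) contributes a regular 8-gon of circumradius 11.5 (area = (8/2)·11.500²·sin(360°/8) = 374.06 mm²); After intersecting: the r=11.5 cylinder at (9, -2) partially overlaps that combined region; clipping to the common part keeps 79.22 mm² — area = 79.22 mm²; (whole slice rotated 75° about Z — lengths, areas and connectivity unchanged). At z = 13.44: the cube is absent (z outside [0, 5.5]); the 7×13.5 cube at (-3.5, 3) contributes its full rectangle (area 94.50 mm²); the cube at (11.5, 12) is absent (z outside [3.5, 13]); the r=6.5 cylinder at (4.5, 5.5) gives a regular 8-gon of circumradius 6.5 (constant along its height) (area = (8/2)·6.500²·sin(360°/8) = 119.50 mm²); Combining (union): the regions partially overlap — summed areas 214.00 mm² minus the doubly-counted overlap 36.04 mm² gives 177.96 mm² — area = 177.96 mm²; the cylinder at (9, -2): section is a regular 8-gon, circumradius r=11.5 (area = (8/2)·11.500²·sin(360°/8) = 374.06 mm²); After intersecting: the r=11.5 cylinder at (9, -2) partially overlaps that combined region; clipping to the common part keeps 79.22 mm² — area = 79.22 mm²; (whole slice rotated 75° about Z — lengths, areas and connectivity unchanged). Checking containment: the cross-section at z = 13.44 is a subset of the cross-section at z = 5.88.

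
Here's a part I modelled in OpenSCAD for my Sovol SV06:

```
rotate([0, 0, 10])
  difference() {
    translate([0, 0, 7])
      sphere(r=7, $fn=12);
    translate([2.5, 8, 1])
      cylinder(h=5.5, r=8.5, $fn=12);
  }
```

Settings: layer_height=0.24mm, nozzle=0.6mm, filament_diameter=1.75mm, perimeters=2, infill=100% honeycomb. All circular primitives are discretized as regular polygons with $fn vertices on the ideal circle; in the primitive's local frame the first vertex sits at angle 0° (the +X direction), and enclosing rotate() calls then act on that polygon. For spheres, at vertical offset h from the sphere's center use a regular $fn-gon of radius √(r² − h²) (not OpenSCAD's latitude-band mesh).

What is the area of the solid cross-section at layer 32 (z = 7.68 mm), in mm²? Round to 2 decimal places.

145.61 mm²

At z = 7.68 mm: the r=7 sphere slices to a regular 12-gon of circumradius 6.967 (√(r²−h²) with h=0.68 from center) (area = (12/2)·6.967²·sin(360°/12) = 145.61 mm²); the cylinder at (2.5, 8) does not reach this height (z outside [1, 6.5]); Taking the first minus the rest: none of the subtracted shapes is present at this height, so the r=7 sphere is unchanged — area = 145.61 mm²; (whole slice rotated 10° about Z — lengths, areas and connectivity unchanged). Overall, the cross-section is a single solid region. Net area = 145.61 mm².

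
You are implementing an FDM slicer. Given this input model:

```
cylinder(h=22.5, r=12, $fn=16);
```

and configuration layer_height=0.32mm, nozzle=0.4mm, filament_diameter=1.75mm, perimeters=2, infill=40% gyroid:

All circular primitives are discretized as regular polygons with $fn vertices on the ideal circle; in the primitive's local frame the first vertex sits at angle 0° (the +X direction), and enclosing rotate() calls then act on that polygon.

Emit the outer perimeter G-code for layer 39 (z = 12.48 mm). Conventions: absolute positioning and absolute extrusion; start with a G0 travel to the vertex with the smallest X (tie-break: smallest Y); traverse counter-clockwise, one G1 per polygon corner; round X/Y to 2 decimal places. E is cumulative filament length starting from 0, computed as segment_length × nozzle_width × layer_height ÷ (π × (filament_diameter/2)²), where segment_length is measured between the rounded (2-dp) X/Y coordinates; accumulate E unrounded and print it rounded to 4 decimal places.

At z = 12.48 mm: the cylinder: section is a regular 16-gon, circumradius r=12. The outline is a single polygon with 16 vertices. Extrusion per mm of travel: 0.4 × 0.32 / (π × 0.875²) = 0.053216. Accumulating E over each segment gives final E = 3.9876.

G0 X-12.00 Y0.00 Z12.48
G1 X-11.09 Y-4.59 E0.2490
G1 X-8.49 Y-8.49 E0.4985
G1 X-4.59 Y-11.09 E0.7479
G1 X0.00 Y-12.00 E0.9969
G1 X4.59 Y-11.09 E1.2459
G1 X8.49 Y-8.49 E1.4954
G1 X11.09 Y-4.59 E1.7448
G1 X12.00 Y0.00 E1.9938
G1 X11.09 Y4.59 E2.2428
G1 X8.49 Y8.49 E2.4923
G1 X4.59 Y11.09 E2.7417
G1 X0.00 Y12.00 E2.9907
G1 X-4.59 Y11.09 E3.2397
G1 X-8.49 Y8.49 E3.4892
G1 X-11.09 Y4.59 E3.7386
G1 X-12.00 Y0.00 E3.9876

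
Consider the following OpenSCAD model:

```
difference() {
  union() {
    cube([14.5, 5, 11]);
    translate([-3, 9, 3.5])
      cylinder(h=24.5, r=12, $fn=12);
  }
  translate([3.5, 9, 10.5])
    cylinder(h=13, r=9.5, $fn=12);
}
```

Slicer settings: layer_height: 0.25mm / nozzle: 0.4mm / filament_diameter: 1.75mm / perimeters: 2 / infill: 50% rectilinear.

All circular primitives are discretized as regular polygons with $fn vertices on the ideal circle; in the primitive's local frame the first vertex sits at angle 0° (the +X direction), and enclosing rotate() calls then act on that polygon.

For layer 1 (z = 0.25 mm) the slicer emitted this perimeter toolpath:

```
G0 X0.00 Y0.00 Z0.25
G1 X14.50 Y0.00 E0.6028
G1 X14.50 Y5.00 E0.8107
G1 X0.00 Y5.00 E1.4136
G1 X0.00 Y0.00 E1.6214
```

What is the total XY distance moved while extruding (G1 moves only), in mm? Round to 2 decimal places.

Sum the Euclidean lengths of each G1 segment: total = 39.00 mm.

39.00 mm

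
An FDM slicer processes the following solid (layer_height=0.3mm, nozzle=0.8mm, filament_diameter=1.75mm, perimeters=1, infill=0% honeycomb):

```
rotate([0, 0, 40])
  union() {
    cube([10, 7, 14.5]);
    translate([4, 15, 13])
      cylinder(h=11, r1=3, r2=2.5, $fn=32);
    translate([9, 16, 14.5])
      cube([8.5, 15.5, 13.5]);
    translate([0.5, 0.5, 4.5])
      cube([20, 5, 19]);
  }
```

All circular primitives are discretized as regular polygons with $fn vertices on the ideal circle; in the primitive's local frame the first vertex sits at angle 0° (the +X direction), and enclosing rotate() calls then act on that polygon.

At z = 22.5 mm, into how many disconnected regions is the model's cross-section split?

3

At z = 22.5 mm: the cube does not reach this height (z outside [0, 14.5]); the cone at (4, 15) contributes a regular 32-gon of circumradius 2.568 (interpolated between r1=3 and r2=2.5 at t=0.864); the 8.5×15.5 cube at (9, 16) contributes its full rectangle; the 20×5 cube at (0.5, 0.5) contributes its full rectangle; Merging all regions: the 3 present regions are separate (no shared area or edge), so areas and boundary lengths simply add and each stays a separate island — 3 connected regions; (rotated 40° about Z; rotation is an isometry so areas/perimeters/island counts are preserved). The result has 3 disconnected regions.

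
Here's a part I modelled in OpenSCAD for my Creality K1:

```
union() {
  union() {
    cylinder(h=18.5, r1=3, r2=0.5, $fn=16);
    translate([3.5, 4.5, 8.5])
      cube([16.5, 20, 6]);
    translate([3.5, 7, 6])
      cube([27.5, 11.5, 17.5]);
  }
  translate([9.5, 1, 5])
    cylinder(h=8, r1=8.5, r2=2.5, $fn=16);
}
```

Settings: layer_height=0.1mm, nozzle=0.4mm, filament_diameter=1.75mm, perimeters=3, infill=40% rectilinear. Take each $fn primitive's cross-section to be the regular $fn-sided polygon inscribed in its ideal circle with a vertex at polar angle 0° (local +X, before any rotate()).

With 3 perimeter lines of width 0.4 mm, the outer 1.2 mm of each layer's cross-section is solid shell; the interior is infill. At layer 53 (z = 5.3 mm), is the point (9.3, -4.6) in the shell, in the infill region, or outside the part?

At z = 5.3 mm: the cone contributes a regular 16-gon of circumradius 2.284 (interpolated between r1=3 and r2=0.5 at t=0.286); the cube at (3.5, 4.5) is absent (z outside [8.5, 14.5]); the cube at (3.5, 7) does not reach this height (z outside [6, 23.5]); Combining (union): only the cone is present, so the union is just that shape — 1 connected region; the cone at (9.5, 1) contributes a regular 16-gon of circumradius 8.275 (interpolated between r1=8.5 and r2=2.5 at t=0.037); Taking the union: the regions partially overlap (shared area 1.96 mm²), so overlapping operands fuse into one piece — 1 connected region. Overall, the cross-section is a single solid region. The nearest boundary edge runs (9.50, -7.28)→(6.33, -6.65); distance from the point to it = 2.58 mm. The point is inside the cross-section and 2.58 mm from the nearest boundary — more than the 1.2 mm shell width (3 × 0.4), so it's in the infill interior.

infill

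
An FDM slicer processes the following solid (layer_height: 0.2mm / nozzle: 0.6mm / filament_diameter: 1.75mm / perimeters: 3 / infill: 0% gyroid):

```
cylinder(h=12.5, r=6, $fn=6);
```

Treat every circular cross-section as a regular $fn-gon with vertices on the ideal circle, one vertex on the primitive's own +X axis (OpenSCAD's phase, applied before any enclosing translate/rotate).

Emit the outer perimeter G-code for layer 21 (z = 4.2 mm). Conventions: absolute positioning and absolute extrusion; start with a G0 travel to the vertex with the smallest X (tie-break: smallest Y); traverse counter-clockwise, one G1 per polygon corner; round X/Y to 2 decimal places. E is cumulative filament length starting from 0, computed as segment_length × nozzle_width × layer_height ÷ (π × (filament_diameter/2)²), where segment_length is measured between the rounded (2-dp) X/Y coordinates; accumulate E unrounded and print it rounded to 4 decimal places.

G0 X-6.00 Y0.00 Z4.20
G1 X-3.00 Y-5.20 E0.2995
G1 X3.00 Y-5.20 E0.5988
G1 X6.00 Y0.00 E0.8984
G1 X3.00 Y5.20 E1.1979
G1 X-3.00 Y5.20 E1.4972
G1 X-6.00 Y0.00 E1.7967

At z = 4.2 mm: the cylinder: section is a regular 6-gon, circumradius r=6. The outline is a single polygon with 6 vertices. Extrusion per mm of travel: 0.6 × 0.2 / (π × 0.875²) = 0.049890. Accumulating E over each segment gives final E = 1.7967.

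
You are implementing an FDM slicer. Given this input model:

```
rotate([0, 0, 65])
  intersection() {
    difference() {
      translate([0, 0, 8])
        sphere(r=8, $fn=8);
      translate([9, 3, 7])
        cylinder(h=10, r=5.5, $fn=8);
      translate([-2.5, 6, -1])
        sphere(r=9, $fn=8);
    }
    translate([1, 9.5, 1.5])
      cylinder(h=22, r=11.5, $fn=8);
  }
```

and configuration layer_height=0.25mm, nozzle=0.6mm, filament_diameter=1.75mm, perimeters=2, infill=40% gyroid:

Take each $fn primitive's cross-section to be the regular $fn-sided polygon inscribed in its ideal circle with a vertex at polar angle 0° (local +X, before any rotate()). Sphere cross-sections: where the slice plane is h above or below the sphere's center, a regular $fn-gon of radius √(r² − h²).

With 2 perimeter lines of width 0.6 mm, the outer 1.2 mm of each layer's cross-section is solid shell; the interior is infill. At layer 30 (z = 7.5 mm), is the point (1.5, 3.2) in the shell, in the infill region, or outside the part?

At z = 7.5 mm: the sphere: section is a regular 8-gon, circumradius = √(r²−h²) = √(8²−0.5²) = 7.984; the r=5.5 cylinder at (9, 3) gives a regular 8-gon of circumradius 5.5 (constant along its height); the sphere at (-2.5, 6): section is a regular 8-gon, circumradius = √(r²−h²) = √(9²−8.5²) = 2.958; Taking the first minus the rest: starting from the r=8 sphere, the r=5.5 cylinder at (9, 3) partially overlaps it — only the 19.26 mm² overlap (of its 85.56 mm²) is removed, clipping the outline; the r=9 sphere at (-2.5, 6) partially overlaps it — only the 17.17 mm² overlap (of its 24.75 mm²) is removed, clipping the outline — 1 connected region; the cylinder at (1, 9.5): section is a regular 8-gon, circumradius r=11.5; Taking the intersection: the r=11.5 cylinder at (1, 9.5) partially overlaps the result so far; clipping to the common part keeps 63.75 mm² — 1 connected region; (rotated 65° about Z; rotation is an isometry so areas/perimeters/island counts are preserved). Overall, the cross-section is a single solid region. Undo the 65° rotation: the query point maps to (3.534, -0.007) in the un-rotated model frame. The nearest boundary edge runs (4.90, -0.38)→(1.00, -2.00); distance from the point to it = 0.87 mm. The point is inside the cross-section, 0.87 mm from the nearest boundary — within the 1.2 mm shell band (2 × 0.6).

shell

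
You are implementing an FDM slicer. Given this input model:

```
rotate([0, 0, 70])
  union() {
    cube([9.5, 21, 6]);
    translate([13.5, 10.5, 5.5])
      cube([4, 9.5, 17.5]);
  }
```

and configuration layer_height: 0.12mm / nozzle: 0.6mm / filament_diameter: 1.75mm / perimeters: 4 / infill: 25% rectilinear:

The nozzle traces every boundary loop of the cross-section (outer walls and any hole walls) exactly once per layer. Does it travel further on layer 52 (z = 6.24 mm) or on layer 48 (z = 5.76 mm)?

layer 48 (z = 5.76 mm)

Layer 52 (z = 6.24): the cube is absent (z outside [0, 6]); the 4×9.5 cube at (13.5, 10.5) contributes its full rectangle (perimeter 27.00 mm); Taking the union: only the 4×9.5 cube at (13.5, 10.5) is present, so the union is just that shape — boundary = 27.00 mm; (whole slice rotated 70° about Z — lengths, areas and connectivity unchanged). So its perimeter = 27.00 mm. Layer 48 (z = 5.76): the cube (footprint 9.5×21) is included at this height (perimeter 61.00 mm); the 4×9.5 cube at (13.5, 10.5) contributes its full rectangle (perimeter 27.00 mm); Taking the union: the 2 present regions are separate (no shared area or edge), so areas and boundary lengths simply add and each stays a separate island — boundary = 88.00 mm; (whole slice rotated 70° about Z — lengths, areas and connectivity unchanged). So its perimeter = 88.00 mm. Layer 48 is larger (88.00 vs 27.00 mm).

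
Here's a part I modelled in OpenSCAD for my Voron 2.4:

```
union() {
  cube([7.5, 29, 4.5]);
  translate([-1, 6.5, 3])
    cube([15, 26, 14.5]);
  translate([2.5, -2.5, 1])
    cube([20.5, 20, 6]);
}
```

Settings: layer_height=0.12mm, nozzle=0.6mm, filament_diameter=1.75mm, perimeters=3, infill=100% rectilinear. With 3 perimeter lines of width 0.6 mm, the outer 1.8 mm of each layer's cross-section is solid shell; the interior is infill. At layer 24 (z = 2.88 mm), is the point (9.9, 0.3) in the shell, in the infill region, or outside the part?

infill

At z = 2.88 mm: the cube is present — its section is the full 7.5×29 rectangle; the cube at (-1, 6.5) is absent (z outside [3, 17.5]); the cube at (2.5, -2.5) is present — its section is the full 20.5×20 rectangle; Merging all regions: the regions partially overlap (shared area 87.50 mm²), so overlapping operands fuse into one piece — 1 connected region. Overall, the cross-section is a single solid region. The nearest boundary edge runs (23.00, -2.50)→(2.50, -2.50); distance from the point to it = 2.80 mm. The point is inside the cross-section and 2.80 mm from the nearest boundary — more than the 1.8 mm shell width (3 × 0.6), so it's in the infill interior.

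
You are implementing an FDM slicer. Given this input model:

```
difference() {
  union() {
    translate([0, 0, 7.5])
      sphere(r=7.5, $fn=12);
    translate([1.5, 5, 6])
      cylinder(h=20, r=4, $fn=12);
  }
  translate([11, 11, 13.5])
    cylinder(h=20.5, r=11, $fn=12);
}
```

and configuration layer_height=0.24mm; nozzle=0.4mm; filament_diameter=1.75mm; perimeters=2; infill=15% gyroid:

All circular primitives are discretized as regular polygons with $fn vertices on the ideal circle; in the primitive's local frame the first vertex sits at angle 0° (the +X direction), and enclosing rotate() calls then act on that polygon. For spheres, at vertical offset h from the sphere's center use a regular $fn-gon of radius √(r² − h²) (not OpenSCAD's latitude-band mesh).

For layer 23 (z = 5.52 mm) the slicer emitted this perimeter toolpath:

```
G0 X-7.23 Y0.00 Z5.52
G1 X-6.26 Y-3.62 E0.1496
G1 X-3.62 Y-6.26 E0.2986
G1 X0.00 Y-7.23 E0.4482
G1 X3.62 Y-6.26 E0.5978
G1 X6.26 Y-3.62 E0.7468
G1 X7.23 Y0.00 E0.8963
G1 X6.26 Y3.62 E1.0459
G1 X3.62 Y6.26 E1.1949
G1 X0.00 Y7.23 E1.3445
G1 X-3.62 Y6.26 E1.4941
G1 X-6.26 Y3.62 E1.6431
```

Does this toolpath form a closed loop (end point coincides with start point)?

Start point (G0): (-7.23, 0.00). End point (last G1): the path does not return to the start — open.

no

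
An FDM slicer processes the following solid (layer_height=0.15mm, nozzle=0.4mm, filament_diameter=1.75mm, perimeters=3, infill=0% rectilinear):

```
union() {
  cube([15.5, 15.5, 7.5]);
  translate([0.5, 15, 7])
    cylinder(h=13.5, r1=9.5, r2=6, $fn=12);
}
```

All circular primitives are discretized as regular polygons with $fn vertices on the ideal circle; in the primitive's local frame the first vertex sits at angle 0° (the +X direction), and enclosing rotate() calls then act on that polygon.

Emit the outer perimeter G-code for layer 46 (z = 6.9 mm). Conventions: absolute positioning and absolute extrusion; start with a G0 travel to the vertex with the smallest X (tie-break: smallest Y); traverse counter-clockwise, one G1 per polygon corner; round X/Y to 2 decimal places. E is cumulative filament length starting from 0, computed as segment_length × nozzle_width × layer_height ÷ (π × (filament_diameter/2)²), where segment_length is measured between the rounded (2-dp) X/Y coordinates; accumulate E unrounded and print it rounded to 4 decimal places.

At z = 6.9 mm: the 15.5×15.5 cube contributes its full rectangle; the cone at (0.5, 15) is not intersected at this z (z outside [7, 20.5]); Combining (union): only the 15.5×15.5 cube is present, so the union is just that shape — 1 connected region. The outline is a single polygon with 4 vertices. Extrusion per mm of travel: 0.4 × 0.15 / (π × 0.875²) = 0.024945. Accumulating E over each segment gives final E = 1.5466.

G0 X0.00 Y0.00 Z6.90
G1 X15.50 Y0.00 E0.3866
G1 X15.50 Y15.50 E0.7733
G1 X0.00 Y15.50 E1.1599
G1 X0.00 Y0.00 E1.5466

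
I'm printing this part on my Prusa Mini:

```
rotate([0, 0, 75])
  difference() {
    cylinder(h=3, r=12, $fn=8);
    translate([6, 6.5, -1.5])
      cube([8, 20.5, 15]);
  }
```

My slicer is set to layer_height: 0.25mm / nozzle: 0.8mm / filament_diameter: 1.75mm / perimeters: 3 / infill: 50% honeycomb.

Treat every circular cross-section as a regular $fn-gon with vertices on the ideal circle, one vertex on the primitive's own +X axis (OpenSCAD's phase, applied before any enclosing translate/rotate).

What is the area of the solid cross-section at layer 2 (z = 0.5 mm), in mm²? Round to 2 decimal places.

At z = 0.5 mm: the r=12 cylinder gives a regular 8-gon of circumradius 12 (constant along its height) (area = (8/2)·12.000²·sin(360°/8) = 407.29 mm²); the cube at (6, 6.5) (footprint 8×20.5) is included at this height (area 164.00 mm²); Subtracting the remaining from the first: starting from the r=12 cylinder (407.29 mm²), the 8×20.5 cube at (6, 6.5) partially overlaps it — only the 7.03 mm² overlap (of its 164.00 mm²) is removed, clipping the outline — area = 400.26 mm²; (whole slice rotated 75° about Z — lengths, areas and connectivity unchanged). Overall, the cross-section is a single solid region. Net area = 400.26 mm².

400.26 mm²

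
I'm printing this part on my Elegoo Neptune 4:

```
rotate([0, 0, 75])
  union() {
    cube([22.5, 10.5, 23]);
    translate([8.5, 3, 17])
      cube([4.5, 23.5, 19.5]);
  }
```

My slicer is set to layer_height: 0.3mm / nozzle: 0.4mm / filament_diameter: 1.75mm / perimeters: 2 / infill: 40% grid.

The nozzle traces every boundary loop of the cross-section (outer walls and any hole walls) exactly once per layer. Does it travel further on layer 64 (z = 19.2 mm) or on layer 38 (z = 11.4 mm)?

layer 64 (z = 19.2 mm)

Layer 64 (z = 19.2): the cube is present — its section is the full 22.5×10.5 rectangle (perimeter 66.00 mm); the cube at (8.5, 3) is present — its section is the full 4.5×23.5 rectangle (perimeter 56.00 mm); Merging all regions: the regions partially overlap (shared area 33.75 mm²), so the edge portions inside another operand are dropped and the merged outline is re-measured after clipping — boundary = 98.00 mm; (rotated 75° about Z; rotation is an isometry so areas/perimeters/island counts are preserved). So its perimeter = 98.00 mm. Layer 38 (z = 11.4): the 22.5×10.5 cube contributes its full rectangle (perimeter 66.00 mm); the cube at (8.5, 3) is not intersected at this z (z outside [17, 36.5]); Taking the union: only the 22.5×10.5 cube is present, so the union is just that shape — boundary = 66.00 mm; (whole slice rotated 75° about Z — lengths, areas and connectivity unchanged). So its perimeter = 66.00 mm. Layer 64 is larger (98.00 vs 66.00 mm).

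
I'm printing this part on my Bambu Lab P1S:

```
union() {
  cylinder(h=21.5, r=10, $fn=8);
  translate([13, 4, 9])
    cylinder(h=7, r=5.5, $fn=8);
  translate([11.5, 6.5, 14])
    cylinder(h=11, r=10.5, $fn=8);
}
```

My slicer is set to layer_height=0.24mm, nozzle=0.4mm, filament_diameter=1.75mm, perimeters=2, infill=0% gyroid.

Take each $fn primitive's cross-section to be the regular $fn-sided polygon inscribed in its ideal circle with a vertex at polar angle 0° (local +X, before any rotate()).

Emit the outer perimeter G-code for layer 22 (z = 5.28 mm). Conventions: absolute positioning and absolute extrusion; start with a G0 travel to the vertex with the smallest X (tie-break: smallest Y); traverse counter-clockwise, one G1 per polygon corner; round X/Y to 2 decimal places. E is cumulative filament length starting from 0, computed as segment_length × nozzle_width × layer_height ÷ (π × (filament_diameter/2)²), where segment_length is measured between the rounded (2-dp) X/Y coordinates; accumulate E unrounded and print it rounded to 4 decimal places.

G0 X-10.00 Y0.00 Z5.28
G1 X-7.07 Y-7.07 E0.3055
G1 X0.00 Y-10.00 E0.6109
G1 X7.07 Y-7.07 E0.9164
G1 X10.00 Y0.00 E1.2218
G1 X7.07 Y7.07 E1.5273
G1 X0.00 Y10.00 E1.8327
G1 X-7.07 Y7.07 E2.1382
G1 X-10.00 Y0.00 E2.4436

At z = 5.28 mm: the cylinder: section is a regular 8-gon, circumradius r=10; the cylinder at (13, 4) is not intersected at this z (z outside [9, 16]); the cylinder at (11.5, 6.5) is absent (z outside [14, 25]); Taking the union: only the r=10 cylinder is present, so the union is just that shape — 1 connected region. The outline is a single polygon with 8 vertices. Extrusion per mm of travel: 0.4 × 0.24 / (π × 0.875²) = 0.039912. Accumulating E over each segment gives final E = 2.4436.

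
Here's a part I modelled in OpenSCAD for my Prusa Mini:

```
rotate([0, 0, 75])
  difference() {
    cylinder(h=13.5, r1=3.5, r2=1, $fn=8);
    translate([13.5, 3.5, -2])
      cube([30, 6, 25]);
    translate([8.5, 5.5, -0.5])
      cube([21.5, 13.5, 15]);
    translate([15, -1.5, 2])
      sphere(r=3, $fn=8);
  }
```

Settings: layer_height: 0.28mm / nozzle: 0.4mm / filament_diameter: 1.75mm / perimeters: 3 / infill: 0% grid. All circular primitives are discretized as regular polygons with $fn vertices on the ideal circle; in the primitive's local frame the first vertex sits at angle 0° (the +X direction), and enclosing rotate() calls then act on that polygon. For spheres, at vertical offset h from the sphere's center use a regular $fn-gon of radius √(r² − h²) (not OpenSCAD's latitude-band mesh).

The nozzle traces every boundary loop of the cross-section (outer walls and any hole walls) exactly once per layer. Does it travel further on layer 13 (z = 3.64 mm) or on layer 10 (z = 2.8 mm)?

layer 10 (z = 2.8 mm)

Layer 13 (z = 3.64): the cone (r1=3.5→r2=1) has section circumradius 2.826 here — a regular 8-gon (perimeter = 2·8·2.826·sin(180°/8) = 17.30 mm); the cube at (13.5, 3.5) (footprint 30×6) is included at this height (perimeter 72.00 mm); the 21.5×13.5 cube at (8.5, 5.5) contributes its full rectangle (perimeter 70.00 mm); the r=3 sphere at (15, -1.5) contributes a regular 8-gon of circumradius √(3²−1.64²) = 2.512 (perimeter = 2·8·2.512·sin(180°/8) = 15.38 mm); After the difference (first − rest): starting from the cone, the 30×6 cube at (13.5, 3.5) misses the remaining region (no effect); the 21.5×13.5 cube at (8.5, 5.5) misses the remaining region (no effect); the r=3 sphere at (15, -1.5) misses the remaining region (no effect) — boundary = 17.30 mm; (rotated 75° about Z; rotation is an isometry so areas/perimeters/island counts are preserved). So its perimeter = 17.30 mm. Layer 10 (z = 2.8): the cone contributes a regular 8-gon of circumradius 2.981 (interpolated between r1=3.5 and r2=1 at t=0.207) (perimeter = 2·8·2.981·sin(180°/8) = 18.26 mm); the cube at (13.5, 3.5) (footprint 30×6) is included at this height (perimeter 72.00 mm); the cube at (8.5, 5.5) (footprint 21.5×13.5) is included at this height (perimeter 70.00 mm); the r=3 sphere at (15, -1.5) slices to a regular 8-gon of circumradius 2.891 (√(r²−h²) with h=0.8 from center) (perimeter = 2·8·2.891·sin(180°/8) = 17.70 mm); After the difference (first − rest): starting from the cone, the 30×6 cube at (13.5, 3.5) misses the remaining region (no effect); the 21.5×13.5 cube at (8.5, 5.5) misses the remaining region (no effect); the r=3 sphere at (15, -1.5) misses the remaining region (no effect) — boundary = 18.26 mm; (rotated 75° about Z; rotation is an isometry so areas/perimeters/island counts are preserved). So its perimeter = 18.26 mm. Layer 10 is larger (18.26 vs 17.30 mm).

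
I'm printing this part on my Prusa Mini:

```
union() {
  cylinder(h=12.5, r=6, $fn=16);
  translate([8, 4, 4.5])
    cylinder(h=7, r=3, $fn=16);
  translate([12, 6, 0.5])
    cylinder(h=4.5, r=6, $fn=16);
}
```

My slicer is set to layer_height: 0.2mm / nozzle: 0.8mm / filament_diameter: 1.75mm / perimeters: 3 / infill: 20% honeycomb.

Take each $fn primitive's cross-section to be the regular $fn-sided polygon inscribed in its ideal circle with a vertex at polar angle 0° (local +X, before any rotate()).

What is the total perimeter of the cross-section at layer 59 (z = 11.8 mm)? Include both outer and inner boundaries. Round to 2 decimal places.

37.46 mm

At z = 11.8 mm: the r=6 cylinder contributes a regular 16-gon of circumradius 6 (perimeter = 2·16·6.000·sin(180°/16) = 37.46 mm); the cylinder at (8, 4) is not intersected at this z (z outside [4.5, 11.5]); the cylinder at (12, 6) is not intersected at this z (z outside [0.5, 5]); Merging all regions: only the r=6 cylinder is present, so the union is just that shape — boundary = 37.46 mm. Overall, the cross-section is a single solid region. Total boundary length (outer) = 37.46 mm.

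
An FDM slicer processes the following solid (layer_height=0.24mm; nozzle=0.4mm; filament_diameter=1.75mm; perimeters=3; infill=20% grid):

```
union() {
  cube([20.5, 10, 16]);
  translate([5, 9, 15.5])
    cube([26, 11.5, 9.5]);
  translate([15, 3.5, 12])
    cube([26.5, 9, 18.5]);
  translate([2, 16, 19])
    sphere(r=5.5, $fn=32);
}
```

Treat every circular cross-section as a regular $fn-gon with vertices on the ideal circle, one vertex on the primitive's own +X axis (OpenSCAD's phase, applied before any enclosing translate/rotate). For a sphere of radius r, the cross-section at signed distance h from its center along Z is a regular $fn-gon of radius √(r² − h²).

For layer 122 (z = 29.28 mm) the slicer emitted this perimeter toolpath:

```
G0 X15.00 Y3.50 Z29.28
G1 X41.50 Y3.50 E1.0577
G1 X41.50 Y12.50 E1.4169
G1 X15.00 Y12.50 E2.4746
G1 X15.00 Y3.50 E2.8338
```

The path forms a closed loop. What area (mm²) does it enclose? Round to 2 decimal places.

238.50 mm²

Apply the shoelace formula to the sequence of (X, Y) vertices; enclosed area = 238.50 mm².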